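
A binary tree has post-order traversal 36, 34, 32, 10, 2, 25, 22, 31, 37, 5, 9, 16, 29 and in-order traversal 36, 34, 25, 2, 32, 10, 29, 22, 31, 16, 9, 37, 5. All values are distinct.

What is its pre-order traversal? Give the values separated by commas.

29, 25, 34, 36, 2, 10, 32, 16, 31, 22, 9, 5, 37

The last element of post-order is the root; it splits in-order into left and right subtrees.
Root 29: left subtree has 6 nodes {36, 34, 25, 2, 32, 10}, right has 6 {22, 31, 16, 9, 37, 5}.
  Root 25: left subtree has 2 nodes {36, 34}, right has 3 {2, 32, 10}.
    Root 34: left subtree has 1 node {36}, right has 0 { }.
    Root 2: left subtree has 0 nodes { }, right has 2 {32, 10}.
      Root 10: left subtree has 1 node {32}, right has 0 { }.
  Root 16: left subtree has 2 nodes {22, 31}, right has 3 {9, 37, 5}.
    Root 31: left subtree has 1 node {22}, right has 0 { }.
    Root 9: left subtree has 0 nodes { }, right has 2 {37, 5}.
      Root 5: left subtree has 1 node {37}, right has 0 { }.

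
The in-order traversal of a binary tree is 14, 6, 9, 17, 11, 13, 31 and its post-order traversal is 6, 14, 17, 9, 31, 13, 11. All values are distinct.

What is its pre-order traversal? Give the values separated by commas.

11, 9, 14, 6, 17, 13, 31

The last element of post-order is the root; it splits in-order into left and right subtrees.
Root 11: left subtree has 4 nodes {14, 6, 9, 17}, right has 2 {13, 31}.
  Root 9: left subtree has 2 nodes {14, 6}, right has 1 {17}.
    Root 14: left subtree has 0 nodes { }, right has 1 {6}.
  Root 13: left subtree has 0 nodes { }, right has 1 {31}.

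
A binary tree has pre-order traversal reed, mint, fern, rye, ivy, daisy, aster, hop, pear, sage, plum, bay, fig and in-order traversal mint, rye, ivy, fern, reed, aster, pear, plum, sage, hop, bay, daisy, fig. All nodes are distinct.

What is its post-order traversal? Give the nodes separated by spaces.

ivy rye fern mint plum sage pear bay hop aster fig daisy reed

The first element of pre-order is the root; it splits in-order into left and right subtrees.
Root reed: left subtree has 4 nodes {mint, rye, ivy, fern}, right has 8 {aster, pear, plum, sage, hop, bay, daisy, fig}.
  Root mint: left subtree has 0 nodes { }, right has 3 {rye, ivy, fern}.
    Root fern: left subtree has 2 nodes {rye, ivy}, right has 0 { }.
      Root rye: left subtree has 0 nodes { }, right has 1 {ivy}.
  Root daisy: left subtree has 6 nodes {aster, pear, plum, sage, hop, bay}, right has 1 {fig}.
    Root aster: left subtree has 0 nodes { }, right has 5 {pear, plum, sage, hop, bay}.
      Root hop: left subtree has 3 nodes {pear, plum, sage}, right has 1 {bay}.
        Root pear: left subtree has 0 nodes { }, right has 2 {plum, sage}.
          Root sage: left subtree has 1 node {plum}, right has 0 { }.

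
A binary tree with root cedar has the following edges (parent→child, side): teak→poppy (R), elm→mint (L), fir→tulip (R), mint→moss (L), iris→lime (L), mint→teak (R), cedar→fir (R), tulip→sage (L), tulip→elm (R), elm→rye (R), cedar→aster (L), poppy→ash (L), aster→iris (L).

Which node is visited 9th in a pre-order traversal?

Pre-order visits the node, then its left subtree, then its right subtree.
Visit cedar.
At cedar: go left to aster.
  Visit aster.
  At aster: go left to iris.
    Visit iris.
    At iris: go left to lime.
      lime is a leaf — visit lime.
    At iris: no right child.
  At aster: no right child.
At cedar: go right to fir.
  Visit fir.
  At fir: no left child.
  At fir: go right to tulip.
    Visit tulip.
    At tulip: go left to sage.
      sage is a leaf — visit sage.
    At tulip: go right to elm.
      Visit elm.
      At elm: go left to mint.
        Visit mint.
        At mint: go left to moss.
          moss is a leaf — visit moss.
        At mint: go right to teak.
          Visit teak.
          At teak: no left child.
          At teak: go right to poppy.
            Visit poppy.
            At poppy: go left to ash.
              ash is a leaf — visit ash.
            At poppy: no right child.
      At elm: go right to rye.
        rye is a leaf — visit rye.
Full pre-order sequence: cedar, aster, iris, lime, fir, tulip, sage, elm, mint, moss, teak, poppy, ash, rye.

mint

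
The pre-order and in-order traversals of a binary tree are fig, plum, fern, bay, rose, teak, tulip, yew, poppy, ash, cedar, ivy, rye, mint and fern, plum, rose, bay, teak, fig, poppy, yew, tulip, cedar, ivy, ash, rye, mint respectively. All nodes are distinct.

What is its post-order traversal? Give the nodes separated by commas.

fern, rose, teak, bay, plum, poppy, yew, ivy, cedar, mint, rye, ash, tulip, fig

The first element of pre-order is the root; it splits in-order into left and right subtrees.
Root fig: left subtree has 5 nodes {fern, plum, rose, bay, teak}, right has 8 {poppy, yew, tulip, cedar, ivy, ash, rye, mint}.
  Root plum: left subtree has 1 node {fern}, right has 3 {rose, bay, teak}.
    Root bay: left subtree has 1 node {rose}, right has 1 {teak}.
  Root tulip: left subtree has 2 nodes {poppy, yew}, right has 5 {cedar, ivy, ash, rye, mint}.
    Root yew: left subtree has 1 node {poppy}, right has 0 { }.
    Root ash: left subtree has 2 nodes {cedar, ivy}, right has 2 {rye, mint}.
      Root cedar: left subtree has 0 nodes { }, right has 1 {ivy}.
      Root rye: left subtree has 0 nodes { }, right has 1 {mint}.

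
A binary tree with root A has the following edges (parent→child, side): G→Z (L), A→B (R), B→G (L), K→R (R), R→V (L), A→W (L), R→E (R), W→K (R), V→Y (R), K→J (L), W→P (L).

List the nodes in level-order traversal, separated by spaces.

A W B P K G J R Z V E Y

Level-order visits nodes level by level from the root, left to right within each level.
Level 0: A
Level 1: W, B
Level 2: P, K, G
Level 3: J, R, Z
Level 4: V, E
Level 5: Y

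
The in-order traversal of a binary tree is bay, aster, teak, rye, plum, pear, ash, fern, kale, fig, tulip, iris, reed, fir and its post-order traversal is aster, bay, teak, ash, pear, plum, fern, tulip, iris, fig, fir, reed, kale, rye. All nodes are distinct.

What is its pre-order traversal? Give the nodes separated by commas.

The last element of post-order is the root; it splits in-order into left and right subtrees.
Root rye: left subtree has 3 nodes {bay, aster, teak}, right has 10 {plum, pear, ash, fern, kale, fig, tulip, iris, reed, fir}.
  Root teak: left subtree has 2 nodes {bay, aster}, right has 0 { }.
    Root bay: left subtree has 0 nodes { }, right has 1 {aster}.
  Root kale: left subtree has 4 nodes {plum, pear, ash, fern}, right has 5 {fig, tulip, iris, reed, fir}.
    Root fern: left subtree has 3 nodes {plum, pear, ash}, right has 0 { }.
      Root plum: left subtree has 0 nodes { }, right has 2 {pear, ash}.
        Root pear: left subtree has 0 nodes { }, right has 1 {ash}.
    Root reed: left subtree has 3 nodes {fig, tulip, iris}, right has 1 {fir}.
      Root fig: left subtree has 0 nodes { }, right has 2 {tulip, iris}.
        Root iris: left subtree has 1 node {tulip}, right has 0 { }.

rye, teak, bay, aster, kale, fern, plum, pear, ash, reed, fig, iris, tulip, fir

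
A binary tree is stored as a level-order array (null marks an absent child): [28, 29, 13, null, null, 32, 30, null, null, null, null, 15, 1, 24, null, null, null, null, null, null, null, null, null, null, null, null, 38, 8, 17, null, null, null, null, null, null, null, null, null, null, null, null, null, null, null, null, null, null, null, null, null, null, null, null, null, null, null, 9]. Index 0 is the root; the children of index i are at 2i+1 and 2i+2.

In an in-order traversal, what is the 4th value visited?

In-order visits the left subtree, then the node, then the right subtree.
At 28: go left to 29.
  29 is a leaf — visit 29.
Visit 28.
At 28: go right to 13.
  At 13: go left to 32.
    At 32: go left to 15.
      15 is a leaf — visit 15.
    Visit 32.
    At 32: go right to 1.
      At 1: no left child.
      Visit 1.
      At 1: go right to 38.
        38 is a leaf — visit 38.
  Visit 13.
  At 13: go right to 30.
    At 30: go left to 24.
      At 24: go left to 8.
        At 8: no left child.
        Visit 8.
        At 8: go right to 9.
          9 is a leaf — visit 9.
      Visit 24.
      At 24: go right to 17.
        17 is a leaf — visit 17.
    Visit 30.
    At 30: no right child.
Full in-order sequence: 29, 28, 15, 32, 1, 38, 13, 8, 9, 24, 17, 30.

32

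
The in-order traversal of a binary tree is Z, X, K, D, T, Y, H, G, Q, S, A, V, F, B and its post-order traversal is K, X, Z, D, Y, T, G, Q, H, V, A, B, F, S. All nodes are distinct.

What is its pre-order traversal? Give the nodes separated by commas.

The last element of post-order is the root; it splits in-order into left and right subtrees.
Root S: left subtree has 9 nodes {Z, X, K, D, T, Y, H, G, Q}, right has 4 {A, V, F, B}.
  Root H: left subtree has 6 nodes {Z, X, K, D, T, Y}, right has 2 {G, Q}.
    Root T: left subtree has 4 nodes {Z, X, K, D}, right has 1 {Y}.
      Root D: left subtree has 3 nodes {Z, X, K}, right has 0 { }.
        Root Z: left subtree has 0 nodes { }, right has 2 {X, K}.
          Root X: left subtree has 0 nodes { }, right has 1 {K}.
    Root Q: left subtree has 1 node {G}, right has 0 { }.
  Root F: left subtree has 2 nodes {A, V}, right has 1 {B}.
    Root A: left subtree has 0 nodes { }, right has 1 {V}.

S, H, T, D, Z, X, K, Y, Q, G, F, A, V, B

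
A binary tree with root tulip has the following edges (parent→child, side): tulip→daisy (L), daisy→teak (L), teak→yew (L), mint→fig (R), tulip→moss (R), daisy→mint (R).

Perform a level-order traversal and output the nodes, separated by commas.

tulip, daisy, moss, teak, mint, yew, fig

Level-order visits nodes level by level from the root, left to right within each level.
Level 0: tulip
Level 1: daisy, moss
Level 2: teak, mint
Level 3: yew, fig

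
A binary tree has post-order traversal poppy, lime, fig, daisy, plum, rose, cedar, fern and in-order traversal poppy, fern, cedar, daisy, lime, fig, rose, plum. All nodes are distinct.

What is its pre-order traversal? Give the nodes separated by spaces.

The last element of post-order is the root; it splits in-order into left and right subtrees.
Root fern: left subtree has 1 node {poppy}, right has 6 {cedar, daisy, lime, fig, rose, plum}.
  Root cedar: left subtree has 0 nodes { }, right has 5 {daisy, lime, fig, rose, plum}.
    Root rose: left subtree has 3 nodes {daisy, lime, fig}, right has 1 {plum}.
      Root daisy: left subtree has 0 nodes { }, right has 2 {lime, fig}.
        Root fig: left subtree has 1 node {lime}, right has 0 { }.

fern poppy cedar rose daisy fig lime plum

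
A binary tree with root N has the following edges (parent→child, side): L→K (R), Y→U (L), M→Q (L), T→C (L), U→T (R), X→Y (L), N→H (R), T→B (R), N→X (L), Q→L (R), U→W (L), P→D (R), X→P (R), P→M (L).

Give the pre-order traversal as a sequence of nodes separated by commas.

Pre-order visits the node, then its left subtree, then its right subtree.
Visit N.
At N: go left to X.
  Visit X.
  At X: go left to Y.
    Visit Y.
    At Y: go left to U.
      Visit U.
      At U: go left to W.
        W is a leaf — visit W.
      At U: go right to T.
        Visit T.
        At T: go left to C.
          C is a leaf — visit C.
        At T: go right to B.
          B is a leaf — visit B.
    At Y: no right child.
  At X: go right to P.
    Visit P.
    At P: go left to M.
      Visit M.
      At M: go left to Q.
        Visit Q.
        At Q: no left child.
        At Q: go right to L.
          Visit L.
          At L: no left child.
          At L: go right to K.
            K is a leaf — visit K.
      At M: no right child.
    At P: go right to D.
      D is a leaf — visit D.
At N: go right to H.
  H is a leaf — visit H.

N, X, Y, U, W, T, C, B, P, M, Q, L, K, D, H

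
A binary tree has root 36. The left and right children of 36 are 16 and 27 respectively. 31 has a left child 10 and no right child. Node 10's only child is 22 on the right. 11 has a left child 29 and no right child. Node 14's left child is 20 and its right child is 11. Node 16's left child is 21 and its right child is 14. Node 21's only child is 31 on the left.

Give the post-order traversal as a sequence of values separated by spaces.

22 10 31 21 20 29 11 14 16 27 36

Post-order visits the left subtree, then the right subtree, then the node.
At 36: go left to 16.
  At 16: go left to 21.
    At 21: go left to 31.
      At 31: go left to 10.
        At 10: no left child.
        At 10: go right to 22.
          22 is a leaf — visit 22.
        Visit 10.
      At 31: no right child.
      Visit 31.
    At 21: no right child.
    Visit 21.
  At 16: go right to 14.
    At 14: go left to 20.
      20 is a leaf — visit 20.
    At 14: go right to 11.
      At 11: go left to 29.
        29 is a leaf — visit 29.
      At 11: no right child.
      Visit 11.
    Visit 14.
  Visit 16.
At 36: go right to 27.
  27 is a leaf — visit 27.
Visit 36.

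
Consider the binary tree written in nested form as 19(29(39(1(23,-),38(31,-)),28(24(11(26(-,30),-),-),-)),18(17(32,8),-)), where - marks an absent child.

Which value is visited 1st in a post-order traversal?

23

Post-order visits the left subtree, then the right subtree, then the node.
At 19: go left to 29.
  At 29: go left to 39.
    At 39: go left to 1.
      At 1: go left to 23.
        23 is a leaf — visit 23.
      At 1: no right child.
      Visit 1.
    At 39: go right to 38.
      At 38: go left to 31.
        31 is a leaf — visit 31.
      At 38: no right child.
      Visit 38.
    Visit 39.
  At 29: go right to 28.
    At 28: go left to 24.
      At 24: go left to 11.
        At 11: go left to 26.
          At 26: no left child.
          At 26: go right to 30.
            30 is a leaf — visit 30.
          Visit 26.
        At 11: no right child.
        Visit 11.
      At 24: no right child.
      Visit 24.
    At 28: no right child.
    Visit 28.
  Visit 29.
At 19: go right to 18.
  At 18: go left to 17.
    At 17: go left to 32.
      32 is a leaf — visit 32.
    At 17: go right to 8.
      8 is a leaf — visit 8.
    Visit 17.
  At 18: no right child.
  Visit 18.
Visit 19.
Full post-order sequence: 23, 1, 31, 38, 39, 30, 26, 11, 24, 28, 29, 32, 8, 17, 18, 19.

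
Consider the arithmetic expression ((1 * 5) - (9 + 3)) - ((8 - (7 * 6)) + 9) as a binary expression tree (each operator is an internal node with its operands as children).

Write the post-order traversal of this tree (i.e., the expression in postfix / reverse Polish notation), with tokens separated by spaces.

Post-order on an expression tree gives postfix notation: for each operator, emit left operand, right operand, then the operator.

1 5 * 9 3 + - 8 7 6 * - 9 + -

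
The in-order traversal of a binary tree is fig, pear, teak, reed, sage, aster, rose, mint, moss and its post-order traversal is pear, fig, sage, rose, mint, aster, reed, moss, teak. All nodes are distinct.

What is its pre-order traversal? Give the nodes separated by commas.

The last element of post-order is the root; it splits in-order into left and right subtrees.
Root teak: left subtree has 2 nodes {fig, pear}, right has 6 {reed, sage, aster, rose, mint, moss}.
  Root fig: left subtree has 0 nodes { }, right has 1 {pear}.
  Root moss: left subtree has 5 nodes {reed, sage, aster, rose, mint}, right has 0 { }.
    Root reed: left subtree has 0 nodes { }, right has 4 {sage, aster, rose, mint}.
      Root aster: left subtree has 1 node {sage}, right has 2 {rose, mint}.
        Root mint: left subtree has 1 node {rose}, right has 0 { }.

teak, fig, pear, moss, reed, aster, sage, mint, rose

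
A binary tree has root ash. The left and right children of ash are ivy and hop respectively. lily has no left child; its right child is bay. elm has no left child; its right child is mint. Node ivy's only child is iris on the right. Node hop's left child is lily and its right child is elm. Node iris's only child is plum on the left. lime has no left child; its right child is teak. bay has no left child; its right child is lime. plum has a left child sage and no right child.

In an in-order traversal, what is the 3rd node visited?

In-order visits the left subtree, then the node, then the right subtree.
At ash: go left to ivy.
  At ivy: no left child.
  Visit ivy.
  At ivy: go right to iris.
    At iris: go left to plum.
      At plum: go left to sage.
        sage is a leaf — visit sage.
      Visit plum.
      At plum: no right child.
    Visit iris.
    At iris: no right child.
Visit ash.
At ash: go right to hop.
  At hop: go left to lily.
    At lily: no left child.
    Visit lily.
    At lily: go right to bay.
      At bay: no left child.
      Visit bay.
      At bay: go right to lime.
        At lime: no left child.
        Visit lime.
        At lime: go right to teak.
          teak is a leaf — visit teak.
  Visit hop.
  At hop: go right to elm.
    At elm: no left child.
    Visit elm.
    At elm: go right to mint.
      mint is a leaf — visit mint.
Full in-order sequence: ivy, sage, plum, iris, ash, lily, bay, lime, teak, hop, elm, mint.

plum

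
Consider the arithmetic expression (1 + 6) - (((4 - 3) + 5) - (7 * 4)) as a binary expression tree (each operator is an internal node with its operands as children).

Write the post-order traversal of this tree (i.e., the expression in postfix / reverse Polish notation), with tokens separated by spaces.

1 6 + 4 3 - 5 + 7 4 * - -

Post-order on an expression tree gives postfix notation: for each operator, emit left operand, right operand, then the operator.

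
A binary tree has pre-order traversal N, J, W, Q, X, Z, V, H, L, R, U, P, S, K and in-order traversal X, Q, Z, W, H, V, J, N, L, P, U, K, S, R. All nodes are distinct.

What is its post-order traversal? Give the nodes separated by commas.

X, Z, Q, H, V, W, J, P, K, S, U, R, L, N

The first element of pre-order is the root; it splits in-order into left and right subtrees.
Root N: left subtree has 7 nodes {X, Q, Z, W, H, V, J}, right has 6 {L, P, U, K, S, R}.
  Root J: left subtree has 6 nodes {X, Q, Z, W, H, V}, right has 0 { }.
    Root W: left subtree has 3 nodes {X, Q, Z}, right has 2 {H, V}.
      Root Q: left subtree has 1 node {X}, right has 1 {Z}.
      Root V: left subtree has 1 node {H}, right has 0 { }.
  Root L: left subtree has 0 nodes { }, right has 5 {P, U, K, S, R}.
    Root R: left subtree has 4 nodes {P, U, K, S}, right has 0 { }.
      Root U: left subtree has 1 node {P}, right has 2 {K, S}.
        Root S: left subtree has 1 node {K}, right has 0 { }.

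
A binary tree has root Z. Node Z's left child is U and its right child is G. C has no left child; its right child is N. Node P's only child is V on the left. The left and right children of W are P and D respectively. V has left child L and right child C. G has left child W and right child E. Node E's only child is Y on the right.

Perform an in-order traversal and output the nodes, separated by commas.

In-order visits the left subtree, then the node, then the right subtree.
At Z: go left to U.
  U is a leaf — visit U.
Visit Z.
At Z: go right to G.
  At G: go left to W.
    At W: go left to P.
      At P: go left to V.
        At V: go left to L.
          L is a leaf — visit L.
        Visit V.
        At V: go right to C.
          At C: no left child.
          Visit C.
          At C: go right to N.
            N is a leaf — visit N.
      Visit P.
      At P: no right child.
    Visit W.
    At W: go right to D.
      D is a leaf — visit D.
  Visit G.
  At G: go right to E.
    At E: no left child.
    Visit E.
    At E: go right to Y.
      Y is a leaf — visit Y.

U, Z, L, V, C, N, P, W, D, G, E, Y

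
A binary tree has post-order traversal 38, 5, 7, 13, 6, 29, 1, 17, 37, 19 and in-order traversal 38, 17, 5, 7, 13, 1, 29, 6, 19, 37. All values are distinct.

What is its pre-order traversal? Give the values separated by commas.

The last element of post-order is the root; it splits in-order into left and right subtrees.
Root 19: left subtree has 8 nodes {38, 17, 5, 7, 13, 1, 29, 6}, right has 1 {37}.
  Root 17: left subtree has 1 node {38}, right has 6 {5, 7, 13, 1, 29, 6}.
    Root 1: left subtree has 3 nodes {5, 7, 13}, right has 2 {29, 6}.
      Root 13: left subtree has 2 nodes {5, 7}, right has 0 { }.
        Root 7: left subtree has 1 node {5}, right has 0 { }.
      Root 29: left subtree has 0 nodes { }, right has 1 {6}.

19, 17, 38, 1, 13, 7, 5, 29, 6, 37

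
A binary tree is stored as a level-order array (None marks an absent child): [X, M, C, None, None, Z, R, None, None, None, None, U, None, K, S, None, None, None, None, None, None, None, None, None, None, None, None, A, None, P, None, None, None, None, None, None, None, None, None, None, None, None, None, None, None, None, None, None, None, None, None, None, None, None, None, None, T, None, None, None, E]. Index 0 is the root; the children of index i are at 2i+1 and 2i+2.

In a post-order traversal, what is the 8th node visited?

P

Post-order visits the left subtree, then the right subtree, then the node.
At X: go left to M.
  M is a leaf — visit M.
At X: go right to C.
  At C: go left to Z.
    At Z: go left to U.
      U is a leaf — visit U.
    At Z: no right child.
    Visit Z.
  At C: go right to R.
    At R: go left to K.
      At K: go left to A.
        At A: no left child.
        At A: go right to T.
          T is a leaf — visit T.
        Visit A.
      At K: no right child.
      Visit K.
    At R: go right to S.
      At S: go left to P.
        At P: no left child.
        At P: go right to E.
          E is a leaf — visit E.
        Visit P.
      At S: no right child.
      Visit S.
    Visit R.
  Visit C.
Visit X.
Full post-order sequence: M, U, Z, T, A, K, E, P, S, R, C, X.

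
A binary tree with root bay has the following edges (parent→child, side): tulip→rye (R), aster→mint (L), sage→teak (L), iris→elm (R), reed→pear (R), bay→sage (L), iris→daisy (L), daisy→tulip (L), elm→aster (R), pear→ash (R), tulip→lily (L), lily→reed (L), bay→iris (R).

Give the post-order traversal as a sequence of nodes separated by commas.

teak, sage, ash, pear, reed, lily, rye, tulip, daisy, mint, aster, elm, iris, bay

Post-order visits the left subtree, then the right subtree, then the node.
At bay: go left to sage.
  At sage: go left to teak.
    teak is a leaf — visit teak.
  At sage: no right child.
  Visit sage.
At bay: go right to iris.
  At iris: go left to daisy.
    At daisy: go left to tulip.
      At tulip: go left to lily.
        At lily: go left to reed.
          At reed: no left child.
          At reed: go right to pear.
            At pear: no left child.
            At pear: go right to ash.
              ash is a leaf — visit ash.
            Visit pear.
          Visit reed.
        At lily: no right child.
        Visit lily.
      At tulip: go right to rye.
        rye is a leaf — visit rye.
      Visit tulip.
    At daisy: no right child.
    Visit daisy.
  At iris: go right to elm.
    At elm: no left child.
    At elm: go right to aster.
      At aster: go left to mint.
        mint is a leaf — visit mint.
      At aster: no right child.
      Visit aster.
    Visit elm.
  Visit iris.
Visit bay.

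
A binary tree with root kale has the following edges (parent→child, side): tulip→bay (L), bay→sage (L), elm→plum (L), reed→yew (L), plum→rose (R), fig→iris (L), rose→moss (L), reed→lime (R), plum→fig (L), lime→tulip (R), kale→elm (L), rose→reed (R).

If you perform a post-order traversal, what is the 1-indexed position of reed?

9

Post-order visits the left subtree, then the right subtree, then the node.
At kale: go left to elm.
  At elm: go left to plum.
    At plum: go left to fig.
      At fig: go left to iris.
        iris is a leaf — visit iris.
      At fig: no right child.
      Visit fig.
    At plum: go right to rose.
      At rose: go left to moss.
        moss is a leaf — visit moss.
      At rose: go right to reed.
        At reed: go left to yew.
          yew is a leaf — visit yew.
        At reed: go right to lime.
          At lime: no left child.
          At lime: go right to tulip.
            At tulip: go left to bay.
              At bay: go left to sage.
                sage is a leaf — visit sage.
              At bay: no right child.
              Visit bay.
            At tulip: no right child.
            Visit tulip.
          Visit lime.
        Visit reed.
      Visit rose.
    Visit plum.
  At elm: no right child.
  Visit elm.
At kale: no right child.
Visit kale.
Full post-order sequence: iris, fig, moss, yew, sage, bay, tulip, lime, reed, rose, plum, elm, kale.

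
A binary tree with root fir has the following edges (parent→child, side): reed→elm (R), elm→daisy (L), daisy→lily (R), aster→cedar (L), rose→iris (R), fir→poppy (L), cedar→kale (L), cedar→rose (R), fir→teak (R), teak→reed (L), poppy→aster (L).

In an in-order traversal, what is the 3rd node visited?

rose

In-order visits the left subtree, then the node, then the right subtree.
At fir: go left to poppy.
  At poppy: go left to aster.
    At aster: go left to cedar.
      At cedar: go left to kale.
        kale is a leaf — visit kale.
      Visit cedar.
      At cedar: go right to rose.
        At rose: no left child.
        Visit rose.
        At rose: go right to iris.
          iris is a leaf — visit iris.
    Visit aster.
    At aster: no right child.
  Visit poppy.
  At poppy: no right child.
Visit fir.
At fir: go right to teak.
  At teak: go left to reed.
    At reed: no left child.
    Visit reed.
    At reed: go right to elm.
      At elm: go left to daisy.
        At daisy: no left child.
        Visit daisy.
        At daisy: go right to lily.
          lily is a leaf — visit lily.
      Visit elm.
      At elm: no right child.
  Visit teak.
  At teak: no right child.
Full in-order sequence: kale, cedar, rose, iris, aster, poppy, fir, reed, daisy, lily, elm, teak.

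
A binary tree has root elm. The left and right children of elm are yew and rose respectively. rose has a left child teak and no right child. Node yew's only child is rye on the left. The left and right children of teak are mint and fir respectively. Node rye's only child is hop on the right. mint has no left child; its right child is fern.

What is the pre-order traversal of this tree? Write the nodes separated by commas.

elm, yew, rye, hop, rose, teak, mint, fern, fir

Pre-order visits the node, then its left subtree, then its right subtree.
Visit elm.
At elm: go left to yew.
  Visit yew.
  At yew: go left to rye.
    Visit rye.
    At rye: no left child.
    At rye: go right to hop.
      hop is a leaf — visit hop.
  At yew: no right child.
At elm: go right to rose.
  Visit rose.
  At rose: go left to teak.
    Visit teak.
    At teak: go left to mint.
      Visit mint.
      At mint: no left child.
      At mint: go right to fern.
        fern is a leaf — visit fern.
    At teak: go right to fir.
      fir is a leaf — visit fir.
  At rose: no right child.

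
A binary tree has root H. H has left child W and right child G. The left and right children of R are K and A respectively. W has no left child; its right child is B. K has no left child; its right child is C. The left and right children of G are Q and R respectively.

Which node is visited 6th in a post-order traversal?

A

Post-order visits the left subtree, then the right subtree, then the node.
At H: go left to W.
  At W: no left child.
  At W: go right to B.
    B is a leaf — visit B.
  Visit W.
At H: go right to G.
  At G: go left to Q.
    Q is a leaf — visit Q.
  At G: go right to R.
    At R: go left to K.
      At K: no left child.
      At K: go right to C.
        C is a leaf — visit C.
      Visit K.
    At R: go right to A.
      A is a leaf — visit A.
    Visit R.
  Visit G.
Visit H.
Full post-order sequence: B, W, Q, C, K, A, R, G, H.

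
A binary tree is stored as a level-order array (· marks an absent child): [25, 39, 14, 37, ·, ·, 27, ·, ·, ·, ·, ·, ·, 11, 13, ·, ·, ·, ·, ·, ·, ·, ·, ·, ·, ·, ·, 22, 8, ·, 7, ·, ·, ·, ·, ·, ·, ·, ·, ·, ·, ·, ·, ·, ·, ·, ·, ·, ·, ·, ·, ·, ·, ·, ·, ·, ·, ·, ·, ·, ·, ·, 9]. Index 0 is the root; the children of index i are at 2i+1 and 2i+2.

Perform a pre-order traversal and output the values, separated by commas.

25, 39, 37, 14, 27, 11, 22, 8, 13, 7, 9

Pre-order visits the node, then its left subtree, then its right subtree.
Visit 25.
At 25: go left to 39.
  Visit 39.
  At 39: go left to 37.
    37 is a leaf — visit 37.
  At 39: no right child.
At 25: go right to 14.
  Visit 14.
  At 14: no left child.
  At 14: go right to 27.
    Visit 27.
    At 27: go left to 11.
      Visit 11.
      At 11: go left to 22.
        22 is a leaf — visit 22.
      At 11: go right to 8.
        8 is a leaf — visit 8.
    At 27: go right to 13.
      Visit 13.
      At 13: no left child.
      At 13: go right to 7.
        Visit 7.
        At 7: no left child.
        At 7: go right to 9.
          9 is a leaf — visit 9.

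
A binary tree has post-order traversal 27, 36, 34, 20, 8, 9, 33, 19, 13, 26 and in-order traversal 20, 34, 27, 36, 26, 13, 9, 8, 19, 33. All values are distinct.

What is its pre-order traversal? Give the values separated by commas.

The last element of post-order is the root; it splits in-order into left and right subtrees.
Root 26: left subtree has 4 nodes {20, 34, 27, 36}, right has 5 {13, 9, 8, 19, 33}.
  Root 20: left subtree has 0 nodes { }, right has 3 {34, 27, 36}.
    Root 34: left subtree has 0 nodes { }, right has 2 {27, 36}.
      Root 36: left subtree has 1 node {27}, right has 0 { }.
  Root 13: left subtree has 0 nodes { }, right has 4 {9, 8, 19, 33}.
    Root 19: left subtree has 2 nodes {9, 8}, right has 1 {33}.
      Root 9: left subtree has 0 nodes { }, right has 1 {8}.

26, 20, 34, 36, 27, 13, 19, 9, 8, 33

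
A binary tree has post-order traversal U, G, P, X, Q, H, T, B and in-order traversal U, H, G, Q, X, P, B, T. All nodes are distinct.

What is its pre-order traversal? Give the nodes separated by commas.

The last element of post-order is the root; it splits in-order into left and right subtrees.
Root B: left subtree has 6 nodes {U, H, G, Q, X, P}, right has 1 {T}.
  Root H: left subtree has 1 node {U}, right has 4 {G, Q, X, P}.
    Root Q: left subtree has 1 node {G}, right has 2 {X, P}.
      Root X: left subtree has 0 nodes { }, right has 1 {P}.

B, H, U, Q, G, X, P, T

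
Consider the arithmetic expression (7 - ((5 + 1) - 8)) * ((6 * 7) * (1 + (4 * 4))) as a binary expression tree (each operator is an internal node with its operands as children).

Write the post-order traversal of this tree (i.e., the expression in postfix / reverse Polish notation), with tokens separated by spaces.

7 5 1 + 8 - - 6 7 * 1 4 4 * + * *

Post-order on an expression tree gives postfix notation: for each operator, emit left operand, right operand, then the operator.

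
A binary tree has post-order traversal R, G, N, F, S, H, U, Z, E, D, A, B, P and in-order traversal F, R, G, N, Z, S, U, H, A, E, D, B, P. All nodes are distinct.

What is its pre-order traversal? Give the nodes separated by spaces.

The last element of post-order is the root; it splits in-order into left and right subtrees.
Root P: left subtree has 12 nodes {F, R, G, N, Z, S, U, H, A, E, D, B}, right has 0 { }.
  Root B: left subtree has 11 nodes {F, R, G, N, Z, S, U, H, A, E, D}, right has 0 { }.
    Root A: left subtree has 8 nodes {F, R, G, N, Z, S, U, H}, right has 2 {E, D}.
      Root Z: left subtree has 4 nodes {F, R, G, N}, right has 3 {S, U, H}.
        Root F: left subtree has 0 nodes { }, right has 3 {R, G, N}.
          Root N: left subtree has 2 nodes {R, G}, right has 0 { }.
            Root G: left subtree has 1 node {R}, right has 0 { }.
        Root U: left subtree has 1 node {S}, right has 1 {H}.
      Root D: left subtree has 1 node {E}, right has 0 { }.

P B A Z F N G R U S H D E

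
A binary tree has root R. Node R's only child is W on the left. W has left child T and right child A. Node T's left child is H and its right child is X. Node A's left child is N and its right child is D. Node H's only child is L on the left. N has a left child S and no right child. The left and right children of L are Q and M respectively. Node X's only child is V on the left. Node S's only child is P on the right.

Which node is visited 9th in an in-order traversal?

In-order visits the left subtree, then the node, then the right subtree.
At R: go left to W.
  At W: go left to T.
    At T: go left to H.
      At H: go left to L.
        At L: go left to Q.
          Q is a leaf — visit Q.
        Visit L.
        At L: go right to M.
          M is a leaf — visit M.
      Visit H.
      At H: no right child.
    Visit T.
    At T: go right to X.
      At X: go left to V.
        V is a leaf — visit V.
      Visit X.
      At X: no right child.
  Visit W.
  At W: go right to A.
    At A: go left to N.
      At N: go left to S.
        At S: no left child.
        Visit S.
        At S: go right to P.
          P is a leaf — visit P.
      Visit N.
      At N: no right child.
    Visit A.
    At A: go right to D.
      D is a leaf — visit D.
Visit R.
At R: no right child.
Full in-order sequence: Q, L, M, H, T, V, X, W, S, P, N, A, D, R.

S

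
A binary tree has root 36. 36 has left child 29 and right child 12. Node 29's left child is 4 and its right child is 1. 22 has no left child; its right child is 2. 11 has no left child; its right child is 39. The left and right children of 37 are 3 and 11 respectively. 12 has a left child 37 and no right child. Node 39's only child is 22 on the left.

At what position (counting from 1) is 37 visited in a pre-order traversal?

6

Pre-order visits the node, then its left subtree, then its right subtree.
Visit 36.
At 36: go left to 29.
  Visit 29.
  At 29: go left to 4.
    4 is a leaf — visit 4.
  At 29: go right to 1.
    1 is a leaf — visit 1.
At 36: go right to 12.
  Visit 12.
  At 12: go left to 37.
    Visit 37.
    At 37: go left to 3.
      3 is a leaf — visit 3.
    At 37: go right to 11.
      Visit 11.
      At 11: no left child.
      At 11: go right to 39.
        Visit 39.
        At 39: go left to 22.
          Visit 22.
          At 22: no left child.
          At 22: go right to 2.
            2 is a leaf — visit 2.
        At 39: no right child.
  At 12: no right child.
Full pre-order sequence: 36, 29, 4, 1, 12, 37, 3, 11, 39, 22, 2.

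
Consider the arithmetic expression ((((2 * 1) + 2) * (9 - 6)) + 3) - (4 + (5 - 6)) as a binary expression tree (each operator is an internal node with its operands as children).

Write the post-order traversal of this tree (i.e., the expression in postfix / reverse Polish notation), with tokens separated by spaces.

2 1 * 2 + 9 6 - * 3 + 4 5 6 - + -

Post-order on an expression tree gives postfix notation: for each operator, emit left operand, right operand, then the operator.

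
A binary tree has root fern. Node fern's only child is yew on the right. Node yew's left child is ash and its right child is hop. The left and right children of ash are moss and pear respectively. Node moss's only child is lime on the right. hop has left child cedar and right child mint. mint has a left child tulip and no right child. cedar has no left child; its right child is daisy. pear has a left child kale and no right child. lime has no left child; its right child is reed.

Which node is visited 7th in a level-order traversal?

cedar

Level-order visits nodes level by level from the root, left to right within each level.
Level 0: fern
Level 1: yew
Level 2: ash, hop
Level 3: moss, pear, cedar, mint
Level 4: lime, kale, daisy, tulip
Level 5: reed
Full level-order sequence: fern, yew, ash, hop, moss, pear, cedar, mint, lime, kale, daisy, tulip, reed.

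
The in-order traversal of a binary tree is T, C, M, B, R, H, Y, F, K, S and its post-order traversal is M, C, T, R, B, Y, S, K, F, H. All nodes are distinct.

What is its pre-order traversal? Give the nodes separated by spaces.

H B T C M R F Y K S

The last element of post-order is the root; it splits in-order into left and right subtrees.
Root H: left subtree has 5 nodes {T, C, M, B, R}, right has 4 {Y, F, K, S}.
  Root B: left subtree has 3 nodes {T, C, M}, right has 1 {R}.
    Root T: left subtree has 0 nodes { }, right has 2 {C, M}.
      Root C: left subtree has 0 nodes { }, right has 1 {M}.
  Root F: left subtree has 1 node {Y}, right has 2 {K, S}.
    Root K: left subtree has 0 nodes { }, right has 1 {S}.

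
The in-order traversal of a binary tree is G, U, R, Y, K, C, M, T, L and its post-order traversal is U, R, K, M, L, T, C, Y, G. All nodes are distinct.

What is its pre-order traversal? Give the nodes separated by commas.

G, Y, R, U, C, K, T, M, L

The last element of post-order is the root; it splits in-order into left and right subtrees.
Root G: left subtree has 0 nodes { }, right has 8 {U, R, Y, K, C, M, T, L}.
  Root Y: left subtree has 2 nodes {U, R}, right has 5 {K, C, M, T, L}.
    Root R: left subtree has 1 node {U}, right has 0 { }.
    Root C: left subtree has 1 node {K}, right has 3 {M, T, L}.
      Root T: left subtree has 1 node {M}, right has 1 {L}.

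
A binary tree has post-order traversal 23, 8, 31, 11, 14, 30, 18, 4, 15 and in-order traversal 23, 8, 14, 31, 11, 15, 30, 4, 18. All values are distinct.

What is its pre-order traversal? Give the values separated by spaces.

15 14 8 23 11 31 4 30 18

The last element of post-order is the root; it splits in-order into left and right subtrees.
Root 15: left subtree has 5 nodes {23, 8, 14, 31, 11}, right has 3 {30, 4, 18}.
  Root 14: left subtree has 2 nodes {23, 8}, right has 2 {31, 11}.
    Root 8: left subtree has 1 node {23}, right has 0 { }.
    Root 11: left subtree has 1 node {31}, right has 0 { }.
  Root 4: left subtree has 1 node {30}, right has 1 {18}.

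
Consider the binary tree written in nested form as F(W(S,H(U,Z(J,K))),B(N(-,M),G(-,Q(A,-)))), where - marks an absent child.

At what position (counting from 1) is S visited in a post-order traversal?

Post-order visits the left subtree, then the right subtree, then the node.
At F: go left to W.
  At W: go left to S.
    S is a leaf — visit S.
  At W: go right to H.
    At H: go left to U.
      U is a leaf — visit U.
    At H: go right to Z.
      At Z: go left to J.
        J is a leaf — visit J.
      At Z: go right to K.
        K is a leaf — visit K.
      Visit Z.
    Visit H.
  Visit W.
At F: go right to B.
  At B: go left to N.
    At N: no left child.
    At N: go right to M.
      M is a leaf — visit M.
    Visit N.
  At B: go right to G.
    At G: no left child.
    At G: go right to Q.
      At Q: go left to A.
        A is a leaf — visit A.
      At Q: no right child.
      Visit Q.
    Visit G.
  Visit B.
Visit F.
Full post-order sequence: S, U, J, K, Z, H, W, M, N, A, Q, G, B, F.

1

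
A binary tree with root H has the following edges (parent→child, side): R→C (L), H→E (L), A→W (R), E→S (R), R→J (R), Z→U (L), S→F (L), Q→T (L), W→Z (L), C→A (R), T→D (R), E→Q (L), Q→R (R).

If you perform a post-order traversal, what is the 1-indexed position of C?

7

Post-order visits the left subtree, then the right subtree, then the node.
At H: go left to E.
  At E: go left to Q.
    At Q: go left to T.
      At T: no left child.
      At T: go right to D.
        D is a leaf — visit D.
      Visit T.
    At Q: go right to R.
      At R: go left to C.
        At C: no left child.
        At C: go right to A.
          At A: no left child.
          At A: go right to W.
            At W: go left to Z.
              At Z: go left to U.
                U is a leaf — visit U.
              At Z: no right child.
              Visit Z.
            At W: no right child.
            Visit W.
          Visit A.
        Visit C.
      At R: go right to J.
        J is a leaf — visit J.
      Visit R.
    Visit Q.
  At E: go right to S.
    At S: go left to F.
      F is a leaf — visit F.
    At S: no right child.
    Visit S.
  Visit E.
At H: no right child.
Visit H.
Full post-order sequence: D, T, U, Z, W, A, C, J, R, Q, F, S, E, H.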